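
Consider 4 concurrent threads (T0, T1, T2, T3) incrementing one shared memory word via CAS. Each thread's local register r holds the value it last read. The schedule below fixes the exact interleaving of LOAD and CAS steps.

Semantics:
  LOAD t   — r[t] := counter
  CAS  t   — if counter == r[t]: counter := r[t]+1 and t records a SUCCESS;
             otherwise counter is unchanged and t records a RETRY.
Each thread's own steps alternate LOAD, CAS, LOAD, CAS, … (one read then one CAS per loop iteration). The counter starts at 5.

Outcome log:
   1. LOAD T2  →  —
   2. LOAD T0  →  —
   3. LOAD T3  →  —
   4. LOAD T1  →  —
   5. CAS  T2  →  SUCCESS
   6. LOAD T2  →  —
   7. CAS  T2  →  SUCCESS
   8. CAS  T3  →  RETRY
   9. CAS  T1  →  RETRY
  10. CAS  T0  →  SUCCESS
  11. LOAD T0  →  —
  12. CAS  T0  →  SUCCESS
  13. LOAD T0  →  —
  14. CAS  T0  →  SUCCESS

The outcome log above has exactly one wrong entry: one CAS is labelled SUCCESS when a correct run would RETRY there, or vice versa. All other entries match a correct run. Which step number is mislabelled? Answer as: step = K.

Re-executing:
   1) LOAD T2:  M=5  r_T2=5
   2) LOAD T0:  M=5  r_T0=5
   3) LOAD T3:  M=5  r_T3=5
   4) LOAD T1:  M=5  r_T1=5
   5) CAS  T2:  M=6  r_T2=5 ✓
   6) LOAD T2:  M=6  r_T2=6
   7) CAS  T2:  M=7  r_T2=6 ✓
   8) CAS  T3:  M=7  r_T3=5 ✗
   9) CAS  T1:  M=7  r_T1=5 ✗
  10) CAS  T0:  M=7  r_T0=5 ✗
  11) LOAD T0:  M=7  r_T0=7
  12) CAS  T0:  M=8  r_T0=7 ✓
  13) LOAD T0:  M=8  r_T0=8
  14) CAS  T0:  M=9  r_T0=8 ✓
Log disagrees first at step 10.

step = 10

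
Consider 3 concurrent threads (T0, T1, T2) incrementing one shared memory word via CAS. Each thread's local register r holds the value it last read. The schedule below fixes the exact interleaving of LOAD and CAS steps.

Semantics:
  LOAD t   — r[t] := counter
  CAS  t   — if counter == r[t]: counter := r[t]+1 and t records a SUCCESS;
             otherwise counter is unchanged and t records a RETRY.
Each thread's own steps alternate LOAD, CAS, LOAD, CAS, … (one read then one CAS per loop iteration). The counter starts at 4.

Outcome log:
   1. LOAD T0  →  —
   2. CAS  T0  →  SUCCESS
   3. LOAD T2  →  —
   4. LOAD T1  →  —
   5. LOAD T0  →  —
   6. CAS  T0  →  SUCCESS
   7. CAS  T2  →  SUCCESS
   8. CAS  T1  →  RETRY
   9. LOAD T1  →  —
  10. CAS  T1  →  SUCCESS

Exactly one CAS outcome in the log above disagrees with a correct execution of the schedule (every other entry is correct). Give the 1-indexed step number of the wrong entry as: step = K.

Reference trace:
#1 T0 reads 4
#2 T0 CAS(4→5) writes; counter now 5
#3 T2 reads 5
#4 T1 reads 5
#5 T0 reads 5
#6 T0 CAS(5→6) writes; counter now 6
#7 T2 CAS(5→6) fails; counter now 6
#8 T1 CAS(5→6) fails; counter now 6
#9 T1 reads 6
#10 T1 CAS(6→7) writes; counter now 7
Log disagrees first at step 7.

step = 7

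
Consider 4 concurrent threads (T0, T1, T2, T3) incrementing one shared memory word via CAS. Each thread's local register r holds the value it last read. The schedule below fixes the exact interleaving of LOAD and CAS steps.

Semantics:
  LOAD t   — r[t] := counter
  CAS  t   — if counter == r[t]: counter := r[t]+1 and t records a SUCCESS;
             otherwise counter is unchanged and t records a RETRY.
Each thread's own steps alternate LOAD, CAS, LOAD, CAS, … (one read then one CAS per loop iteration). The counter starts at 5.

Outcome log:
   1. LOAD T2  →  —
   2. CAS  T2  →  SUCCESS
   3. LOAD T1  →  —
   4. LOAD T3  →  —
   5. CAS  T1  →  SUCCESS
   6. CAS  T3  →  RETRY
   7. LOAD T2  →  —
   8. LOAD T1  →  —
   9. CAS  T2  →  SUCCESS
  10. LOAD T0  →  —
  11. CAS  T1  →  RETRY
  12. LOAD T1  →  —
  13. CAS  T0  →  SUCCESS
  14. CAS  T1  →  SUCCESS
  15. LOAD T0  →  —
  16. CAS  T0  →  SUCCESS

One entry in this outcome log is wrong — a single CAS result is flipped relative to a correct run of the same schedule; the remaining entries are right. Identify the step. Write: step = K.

step = 14

Correct run:
T2 LOAD — after: cnt=5, r=5 — load
T2 CAS — after: cnt=6, r=5 — ok
T1 LOAD — after: cnt=6, r=6 — load
T3 LOAD — after: cnt=6, r=6 — load
T1 CAS — after: cnt=7, r=6 — ok
T3 CAS — after: cnt=7, r=6 — retry
T2 LOAD — after: cnt=7, r=7 — load
T1 LOAD — after: cnt=7, r=7 — load
T2 CAS — after: cnt=8, r=7 — ok
T0 LOAD — after: cnt=8, r=8 — load
T1 CAS — after: cnt=8, r=7 — retry
T1 LOAD — after: cnt=8, r=8 — load
T0 CAS — after: cnt=9, r=8 — ok
T1 CAS — after: cnt=9, r=8 — retry
T0 LOAD — after: cnt=9, r=9 — load
T0 CAS — after: cnt=10, r=9 — ok
Mismatch at 14.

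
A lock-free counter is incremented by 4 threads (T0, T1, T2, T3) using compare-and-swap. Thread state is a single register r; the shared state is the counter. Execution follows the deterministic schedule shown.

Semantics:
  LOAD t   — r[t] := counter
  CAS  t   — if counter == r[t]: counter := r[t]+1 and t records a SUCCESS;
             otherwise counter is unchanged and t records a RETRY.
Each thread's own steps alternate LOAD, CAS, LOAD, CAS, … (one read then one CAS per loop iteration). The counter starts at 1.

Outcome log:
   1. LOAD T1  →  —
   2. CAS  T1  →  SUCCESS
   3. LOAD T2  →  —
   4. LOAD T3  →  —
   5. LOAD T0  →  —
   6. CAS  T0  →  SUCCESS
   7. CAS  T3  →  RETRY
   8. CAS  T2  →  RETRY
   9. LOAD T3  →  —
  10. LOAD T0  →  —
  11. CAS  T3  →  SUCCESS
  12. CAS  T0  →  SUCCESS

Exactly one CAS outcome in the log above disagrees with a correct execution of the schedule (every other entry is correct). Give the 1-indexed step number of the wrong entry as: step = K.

Re-executing:
step 1: T1 LOAD ⇒ load; ctr=1 reg=1
step 2: T1 CAS ⇒ ok; ctr=2 reg=1
step 3: T2 LOAD ⇒ load; ctr=2 reg=2
step 4: T3 LOAD ⇒ load; ctr=2 reg=2
step 5: T0 LOAD ⇒ load; ctr=2 reg=2
step 6: T0 CAS ⇒ ok; ctr=3 reg=2
step 7: T3 CAS ⇒ retry; ctr=3 reg=2
step 8: T2 CAS ⇒ retry; ctr=3 reg=2
step 9: T3 LOAD ⇒ load; ctr=3 reg=3
step 10: T0 LOAD ⇒ load; ctr=3 reg=3
step 11: T3 CAS ⇒ ok; ctr=4 reg=3
step 12: T0 CAS ⇒ retry; ctr=4 reg=3
Mismatch at 12.

step = 12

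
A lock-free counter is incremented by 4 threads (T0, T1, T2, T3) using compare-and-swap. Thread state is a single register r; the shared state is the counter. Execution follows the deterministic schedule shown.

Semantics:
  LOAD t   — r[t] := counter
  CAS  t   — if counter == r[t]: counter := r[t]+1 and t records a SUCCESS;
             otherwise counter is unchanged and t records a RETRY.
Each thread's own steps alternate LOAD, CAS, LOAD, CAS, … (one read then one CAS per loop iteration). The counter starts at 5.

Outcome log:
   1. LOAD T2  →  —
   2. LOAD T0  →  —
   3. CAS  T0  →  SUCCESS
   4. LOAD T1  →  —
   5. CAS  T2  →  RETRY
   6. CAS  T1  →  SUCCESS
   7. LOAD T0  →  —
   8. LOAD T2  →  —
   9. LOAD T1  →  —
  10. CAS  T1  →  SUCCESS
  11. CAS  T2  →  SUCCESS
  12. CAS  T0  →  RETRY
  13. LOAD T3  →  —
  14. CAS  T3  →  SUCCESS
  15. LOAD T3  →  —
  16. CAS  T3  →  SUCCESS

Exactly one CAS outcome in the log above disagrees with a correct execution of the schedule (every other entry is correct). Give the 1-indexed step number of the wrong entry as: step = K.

step = 11

Re-executing:
T2 LOAD — after: cnt=5, r=5 — load
T0 LOAD — after: cnt=5, r=5 — load
T0 CAS — after: cnt=6, r=5 — ok
T1 LOAD — after: cnt=6, r=6 — load
T2 CAS — after: cnt=6, r=5 — retry
T1 CAS — after: cnt=7, r=6 — ok
T0 LOAD — after: cnt=7, r=7 — load
T2 LOAD — after: cnt=7, r=7 — load
T1 LOAD — after: cnt=7, r=7 — load
T1 CAS — after: cnt=8, r=7 — ok
T2 CAS — after: cnt=8, r=7 — retry
T0 CAS — after: cnt=8, r=7 — retry
T3 LOAD — after: cnt=8, r=8 — load
T3 CAS — after: cnt=9, r=8 — ok
T3 LOAD — after: cnt=9, r=9 — load
T3 CAS — after: cnt=10, r=9 — ok
Flip is step 11.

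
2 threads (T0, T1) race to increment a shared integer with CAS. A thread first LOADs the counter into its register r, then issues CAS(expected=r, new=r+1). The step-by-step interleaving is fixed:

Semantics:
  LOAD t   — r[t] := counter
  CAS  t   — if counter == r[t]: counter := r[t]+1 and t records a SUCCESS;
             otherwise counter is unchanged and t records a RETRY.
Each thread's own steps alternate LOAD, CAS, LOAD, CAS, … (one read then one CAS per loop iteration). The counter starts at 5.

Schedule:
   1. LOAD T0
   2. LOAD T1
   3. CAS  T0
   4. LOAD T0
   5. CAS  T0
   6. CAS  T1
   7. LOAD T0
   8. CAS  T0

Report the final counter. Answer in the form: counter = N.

counter = 8

step 1: T0 LOAD ⇒ load; ctr=5 reg=5
step 2: T1 LOAD ⇒ load; ctr=5 reg=5
step 3: T0 CAS ⇒ ok; ctr=6 reg=5
step 4: T0 LOAD ⇒ load; ctr=6 reg=6
step 5: T0 CAS ⇒ ok; ctr=7 reg=6
step 6: T1 CAS ⇒ retry; ctr=7 reg=5
step 7: T0 LOAD ⇒ load; ctr=7 reg=7
step 8: T0 CAS ⇒ ok; ctr=8 reg=7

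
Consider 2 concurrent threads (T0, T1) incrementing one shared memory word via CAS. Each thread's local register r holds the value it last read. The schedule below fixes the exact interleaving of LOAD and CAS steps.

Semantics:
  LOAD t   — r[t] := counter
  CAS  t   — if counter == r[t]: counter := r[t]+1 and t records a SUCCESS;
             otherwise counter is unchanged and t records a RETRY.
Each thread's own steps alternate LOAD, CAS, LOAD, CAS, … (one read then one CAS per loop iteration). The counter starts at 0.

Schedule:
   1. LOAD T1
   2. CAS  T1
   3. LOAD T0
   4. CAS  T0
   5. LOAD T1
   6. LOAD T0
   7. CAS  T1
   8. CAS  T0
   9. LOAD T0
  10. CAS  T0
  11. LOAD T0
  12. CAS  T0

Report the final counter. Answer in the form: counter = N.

counter = 5

   1) LOAD T1:  M=0  r_T1=0
   2) CAS  T1:  M=1  r_T1=0 ✓
   3) LOAD T0:  M=1  r_T0=1
   4) CAS  T0:  M=2  r_T0=1 ✓
   5) LOAD T1:  M=2  r_T1=2
   6) LOAD T0:  M=2  r_T0=2
   7) CAS  T1:  M=3  r_T1=2 ✓
   8) CAS  T0:  M=3  r_T0=2 ✗
   9) LOAD T0:  M=3  r_T0=3
  10) CAS  T0:  M=4  r_T0=3 ✓
  11) LOAD T0:  M=4  r_T0=4
  12) CAS  T0:  M=5  r_T0=4 ✓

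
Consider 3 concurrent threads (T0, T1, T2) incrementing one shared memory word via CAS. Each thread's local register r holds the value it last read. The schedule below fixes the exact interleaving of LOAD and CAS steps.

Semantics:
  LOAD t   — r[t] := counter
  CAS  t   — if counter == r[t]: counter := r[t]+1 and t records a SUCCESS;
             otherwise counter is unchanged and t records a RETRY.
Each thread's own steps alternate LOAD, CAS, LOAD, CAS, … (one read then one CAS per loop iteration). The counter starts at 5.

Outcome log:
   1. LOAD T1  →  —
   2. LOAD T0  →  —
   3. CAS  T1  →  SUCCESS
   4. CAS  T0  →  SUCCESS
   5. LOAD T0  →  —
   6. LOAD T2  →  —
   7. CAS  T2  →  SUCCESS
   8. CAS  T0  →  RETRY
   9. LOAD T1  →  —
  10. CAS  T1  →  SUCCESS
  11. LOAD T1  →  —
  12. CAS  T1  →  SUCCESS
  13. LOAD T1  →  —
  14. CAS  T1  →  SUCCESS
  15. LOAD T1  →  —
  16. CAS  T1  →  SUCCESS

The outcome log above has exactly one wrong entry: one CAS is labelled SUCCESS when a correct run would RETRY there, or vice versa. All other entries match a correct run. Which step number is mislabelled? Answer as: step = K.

Correct run:
#1 T1 reads 5
#2 T0 reads 5
#3 T1 CAS(5→6) writes; counter now 6
#4 T0 CAS(5→6) fails; counter now 6
#5 T0 reads 6
#6 T2 reads 6
#7 T2 CAS(6→7) writes; counter now 7
#8 T0 CAS(6→7) fails; counter now 7
#9 T1 reads 7
#10 T1 CAS(7→8) writes; counter now 8
#11 T1 reads 8
#12 T1 CAS(8→9) writes; counter now 9
#13 T1 reads 9
#14 T1 CAS(9→10) writes; counter now 10
#15 T1 reads 10
#16 T1 CAS(10→11) writes; counter now 11
Flip is step 4.

step = 4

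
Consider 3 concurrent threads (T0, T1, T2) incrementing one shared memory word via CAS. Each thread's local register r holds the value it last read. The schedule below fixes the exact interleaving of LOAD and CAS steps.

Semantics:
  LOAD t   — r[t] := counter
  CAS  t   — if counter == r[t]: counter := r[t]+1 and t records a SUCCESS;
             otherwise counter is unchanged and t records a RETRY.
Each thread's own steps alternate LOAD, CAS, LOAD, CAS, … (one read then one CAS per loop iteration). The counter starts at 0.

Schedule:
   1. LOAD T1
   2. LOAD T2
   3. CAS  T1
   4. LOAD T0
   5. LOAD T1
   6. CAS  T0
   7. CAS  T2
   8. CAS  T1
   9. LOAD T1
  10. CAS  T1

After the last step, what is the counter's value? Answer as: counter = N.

counter = 3

step 1: T1 LOAD ⇒ load; ctr=0 reg=0
step 2: T2 LOAD ⇒ load; ctr=0 reg=0
step 3: T1 CAS ⇒ ok; ctr=1 reg=0
step 4: T0 LOAD ⇒ load; ctr=1 reg=1
step 5: T1 LOAD ⇒ load; ctr=1 reg=1
step 6: T0 CAS ⇒ ok; ctr=2 reg=1
step 7: T2 CAS ⇒ retry; ctr=2 reg=0
step 8: T1 CAS ⇒ retry; ctr=2 reg=1
step 9: T1 LOAD ⇒ load; ctr=2 reg=2
step 10: T1 CAS ⇒ ok; ctr=3 reg=2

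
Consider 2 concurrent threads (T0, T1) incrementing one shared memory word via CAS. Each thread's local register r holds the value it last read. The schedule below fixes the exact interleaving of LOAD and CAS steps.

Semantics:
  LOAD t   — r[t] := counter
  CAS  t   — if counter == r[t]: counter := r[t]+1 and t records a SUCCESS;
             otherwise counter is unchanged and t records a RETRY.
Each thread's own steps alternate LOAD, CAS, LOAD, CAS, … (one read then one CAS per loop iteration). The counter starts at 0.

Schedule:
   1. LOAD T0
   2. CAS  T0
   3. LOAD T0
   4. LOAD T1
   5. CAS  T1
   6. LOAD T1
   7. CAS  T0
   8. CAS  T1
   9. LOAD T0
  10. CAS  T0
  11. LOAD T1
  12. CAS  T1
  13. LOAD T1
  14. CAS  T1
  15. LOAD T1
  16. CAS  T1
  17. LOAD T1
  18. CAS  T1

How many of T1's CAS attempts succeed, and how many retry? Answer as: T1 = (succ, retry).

   1) LOAD T0:  M=0  r_T0=0
   2) CAS  T0:  M=1  r_T0=0 ✓
   3) LOAD T0:  M=1  r_T0=1
   4) LOAD T1:  M=1  r_T1=1
   5) CAS  T1:  M=2  r_T1=1 ✓
   6) LOAD T1:  M=2  r_T1=2
   7) CAS  T0:  M=2  r_T0=1 ✗
   8) CAS  T1:  M=3  r_T1=2 ✓
   9) LOAD T0:  M=3  r_T0=3
  10) CAS  T0:  M=4  r_T0=3 ✓
  11) LOAD T1:  M=4  r_T1=4
  12) CAS  T1:  M=5  r_T1=4 ✓
  13) LOAD T1:  M=5  r_T1=5
  14) CAS  T1:  M=6  r_T1=5 ✓
  15) LOAD T1:  M=6  r_T1=6
  16) CAS  T1:  M=7  r_T1=6 ✓
  17) LOAD T1:  M=7  r_T1=7
  18) CAS  T1:  M=8  r_T1=7 ✓

T1 = (6, 0)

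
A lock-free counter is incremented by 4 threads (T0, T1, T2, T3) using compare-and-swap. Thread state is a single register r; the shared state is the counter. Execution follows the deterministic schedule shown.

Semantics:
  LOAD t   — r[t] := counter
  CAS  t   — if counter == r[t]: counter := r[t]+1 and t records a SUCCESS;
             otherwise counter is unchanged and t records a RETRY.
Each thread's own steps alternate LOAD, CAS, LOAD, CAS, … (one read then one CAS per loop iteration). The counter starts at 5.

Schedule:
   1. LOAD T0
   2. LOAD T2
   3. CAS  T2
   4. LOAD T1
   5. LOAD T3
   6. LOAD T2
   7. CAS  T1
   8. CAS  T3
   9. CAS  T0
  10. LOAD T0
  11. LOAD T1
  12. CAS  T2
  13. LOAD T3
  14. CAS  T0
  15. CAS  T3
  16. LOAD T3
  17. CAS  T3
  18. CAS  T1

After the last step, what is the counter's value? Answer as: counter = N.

counter = 9

[1] T0.load  rd  (counter 5, T0.r 5)
[2] T2.load  rd  (counter 5, T2.r 5)
[3] T2.cas  hit  (counter 6, T2.r 5)
[4] T1.load  rd  (counter 6, T1.r 6)
[5] T3.load  rd  (counter 6, T3.r 6)
[6] T2.load  rd  (counter 6, T2.r 6)
[7] T1.cas  hit  (counter 7, T1.r 6)
[8] T3.cas  miss  (counter 7, T3.r 6)
[9] T0.cas  miss  (counter 7, T0.r 5)
[10] T0.load  rd  (counter 7, T0.r 7)
[11] T1.load  rd  (counter 7, T1.r 7)
[12] T2.cas  miss  (counter 7, T2.r 6)
[13] T3.load  rd  (counter 7, T3.r 7)
[14] T0.cas  hit  (counter 8, T0.r 7)
[15] T3.cas  miss  (counter 8, T3.r 7)
[16] T3.load  rd  (counter 8, T3.r 8)
[17] T3.cas  hit  (counter 9, T3.r 8)
[18] T1.cas  miss  (counter 9, T1.r 7)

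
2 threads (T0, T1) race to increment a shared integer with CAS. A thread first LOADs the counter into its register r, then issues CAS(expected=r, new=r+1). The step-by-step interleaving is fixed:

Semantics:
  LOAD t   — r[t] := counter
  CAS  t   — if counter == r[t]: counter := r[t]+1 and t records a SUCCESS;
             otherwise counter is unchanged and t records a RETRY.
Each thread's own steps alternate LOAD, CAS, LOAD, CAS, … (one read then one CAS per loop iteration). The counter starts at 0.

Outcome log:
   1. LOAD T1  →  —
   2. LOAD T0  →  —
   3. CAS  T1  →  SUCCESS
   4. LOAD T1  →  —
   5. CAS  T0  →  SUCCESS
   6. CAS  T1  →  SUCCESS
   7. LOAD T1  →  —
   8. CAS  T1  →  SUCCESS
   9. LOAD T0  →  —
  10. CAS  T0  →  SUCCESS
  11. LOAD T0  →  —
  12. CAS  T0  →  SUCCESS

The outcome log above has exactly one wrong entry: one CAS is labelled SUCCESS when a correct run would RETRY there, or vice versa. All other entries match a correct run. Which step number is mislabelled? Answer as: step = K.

step = 5

Re-executing:
   1) LOAD T1:  M=0  r_T1=0
   2) LOAD T0:  M=0  r_T0=0
   3) CAS  T1:  M=1  r_T1=0 ✓
   4) LOAD T1:  M=1  r_T1=1
   5) CAS  T0:  M=1  r_T0=0 ✗
   6) CAS  T1:  M=2  r_T1=1 ✓
   7) LOAD T1:  M=2  r_T1=2
   8) CAS  T1:  M=3  r_T1=2 ✓
   9) LOAD T0:  M=3  r_T0=3
  10) CAS  T0:  M=4  r_T0=3 ✓
  11) LOAD T0:  M=4  r_T0=4
  12) CAS  T0:  M=5  r_T0=4 ✓
Log disagrees first at step 5.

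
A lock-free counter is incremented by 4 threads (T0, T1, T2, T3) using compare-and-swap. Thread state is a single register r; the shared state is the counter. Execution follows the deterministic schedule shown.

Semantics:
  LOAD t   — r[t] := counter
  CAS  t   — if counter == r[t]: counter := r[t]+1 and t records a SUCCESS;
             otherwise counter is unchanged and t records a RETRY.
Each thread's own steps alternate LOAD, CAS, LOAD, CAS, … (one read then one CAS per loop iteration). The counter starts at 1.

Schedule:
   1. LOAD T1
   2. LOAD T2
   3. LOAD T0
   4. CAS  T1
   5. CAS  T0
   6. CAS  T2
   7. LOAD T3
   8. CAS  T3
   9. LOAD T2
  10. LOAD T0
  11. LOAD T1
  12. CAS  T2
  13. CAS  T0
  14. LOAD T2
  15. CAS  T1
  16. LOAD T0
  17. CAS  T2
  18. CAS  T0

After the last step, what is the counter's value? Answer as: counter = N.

counter = 5

step 1: T1 LOAD ⇒ load; ctr=1 reg=1
step 2: T2 LOAD ⇒ load; ctr=1 reg=1
step 3: T0 LOAD ⇒ load; ctr=1 reg=1
step 4: T1 CAS ⇒ ok; ctr=2 reg=1
step 5: T0 CAS ⇒ retry; ctr=2 reg=1
step 6: T2 CAS ⇒ retry; ctr=2 reg=1
step 7: T3 LOAD ⇒ load; ctr=2 reg=2
step 8: T3 CAS ⇒ ok; ctr=3 reg=2
step 9: T2 LOAD ⇒ load; ctr=3 reg=3
step 10: T0 LOAD ⇒ load; ctr=3 reg=3
step 11: T1 LOAD ⇒ load; ctr=3 reg=3
step 12: T2 CAS ⇒ ok; ctr=4 reg=3
step 13: T0 CAS ⇒ retry; ctr=4 reg=3
step 14: T2 LOAD ⇒ load; ctr=4 reg=4
step 15: T1 CAS ⇒ retry; ctr=4 reg=3
step 16: T0 LOAD ⇒ load; ctr=4 reg=4
step 17: T2 CAS ⇒ ok; ctr=5 reg=4
step 18: T0 CAS ⇒ retry; ctr=5 reg=4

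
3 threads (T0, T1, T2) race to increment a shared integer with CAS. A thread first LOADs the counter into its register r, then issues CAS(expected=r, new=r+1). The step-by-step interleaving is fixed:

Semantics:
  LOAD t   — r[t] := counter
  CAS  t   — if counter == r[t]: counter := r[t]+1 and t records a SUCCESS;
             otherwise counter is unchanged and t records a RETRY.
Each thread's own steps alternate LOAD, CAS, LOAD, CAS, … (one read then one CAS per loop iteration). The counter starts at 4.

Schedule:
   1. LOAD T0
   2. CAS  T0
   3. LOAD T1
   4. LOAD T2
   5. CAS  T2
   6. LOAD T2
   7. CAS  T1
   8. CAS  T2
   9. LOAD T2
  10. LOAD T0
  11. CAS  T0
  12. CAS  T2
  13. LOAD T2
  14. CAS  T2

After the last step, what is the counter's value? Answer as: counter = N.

counter = 9

step 1: T0 LOAD ⇒ load; ctr=4 reg=4
step 2: T0 CAS ⇒ ok; ctr=5 reg=4
step 3: T1 LOAD ⇒ load; ctr=5 reg=5
step 4: T2 LOAD ⇒ load; ctr=5 reg=5
step 5: T2 CAS ⇒ ok; ctr=6 reg=5
step 6: T2 LOAD ⇒ load; ctr=6 reg=6
step 7: T1 CAS ⇒ retry; ctr=6 reg=5
step 8: T2 CAS ⇒ ok; ctr=7 reg=6
step 9: T2 LOAD ⇒ load; ctr=7 reg=7
step 10: T0 LOAD ⇒ load; ctr=7 reg=7
step 11: T0 CAS ⇒ ok; ctr=8 reg=7
step 12: T2 CAS ⇒ retry; ctr=8 reg=7
step 13: T2 LOAD ⇒ load; ctr=8 reg=8
step 14: T2 CAS ⇒ ok; ctr=9 reg=8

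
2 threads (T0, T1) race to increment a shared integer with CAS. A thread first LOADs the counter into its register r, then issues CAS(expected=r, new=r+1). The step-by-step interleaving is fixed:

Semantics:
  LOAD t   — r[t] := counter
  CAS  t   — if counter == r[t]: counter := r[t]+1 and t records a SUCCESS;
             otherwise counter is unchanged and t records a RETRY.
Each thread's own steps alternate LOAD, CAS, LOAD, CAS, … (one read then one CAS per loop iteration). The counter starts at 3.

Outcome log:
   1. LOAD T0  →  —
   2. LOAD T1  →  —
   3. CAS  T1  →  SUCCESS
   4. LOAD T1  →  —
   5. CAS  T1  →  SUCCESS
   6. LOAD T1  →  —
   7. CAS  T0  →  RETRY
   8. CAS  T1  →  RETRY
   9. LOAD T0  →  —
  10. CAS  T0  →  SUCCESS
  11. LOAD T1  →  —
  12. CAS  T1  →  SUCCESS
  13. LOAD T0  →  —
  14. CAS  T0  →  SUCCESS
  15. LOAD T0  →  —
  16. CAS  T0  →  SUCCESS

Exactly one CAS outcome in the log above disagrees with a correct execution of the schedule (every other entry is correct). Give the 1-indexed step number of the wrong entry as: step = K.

Re-executing:
#1 T0 reads 3
#2 T1 reads 3
#3 T1 CAS(3→4) writes; counter now 4
#4 T1 reads 4
#5 T1 CAS(4→5) writes; counter now 5
#6 T1 reads 5
#7 T0 CAS(3→4) fails; counter now 5
#8 T1 CAS(5→6) writes; counter now 6
#9 T0 reads 6
#10 T0 CAS(6→7) writes; counter now 7
#11 T1 reads 7
#12 T1 CAS(7→8) writes; counter now 8
#13 T0 reads 8
#14 T0 CAS(8→9) writes; counter now 9
#15 T0 reads 9
#16 T0 CAS(9→10) writes; counter now 10
Mismatch at 8.

step = 8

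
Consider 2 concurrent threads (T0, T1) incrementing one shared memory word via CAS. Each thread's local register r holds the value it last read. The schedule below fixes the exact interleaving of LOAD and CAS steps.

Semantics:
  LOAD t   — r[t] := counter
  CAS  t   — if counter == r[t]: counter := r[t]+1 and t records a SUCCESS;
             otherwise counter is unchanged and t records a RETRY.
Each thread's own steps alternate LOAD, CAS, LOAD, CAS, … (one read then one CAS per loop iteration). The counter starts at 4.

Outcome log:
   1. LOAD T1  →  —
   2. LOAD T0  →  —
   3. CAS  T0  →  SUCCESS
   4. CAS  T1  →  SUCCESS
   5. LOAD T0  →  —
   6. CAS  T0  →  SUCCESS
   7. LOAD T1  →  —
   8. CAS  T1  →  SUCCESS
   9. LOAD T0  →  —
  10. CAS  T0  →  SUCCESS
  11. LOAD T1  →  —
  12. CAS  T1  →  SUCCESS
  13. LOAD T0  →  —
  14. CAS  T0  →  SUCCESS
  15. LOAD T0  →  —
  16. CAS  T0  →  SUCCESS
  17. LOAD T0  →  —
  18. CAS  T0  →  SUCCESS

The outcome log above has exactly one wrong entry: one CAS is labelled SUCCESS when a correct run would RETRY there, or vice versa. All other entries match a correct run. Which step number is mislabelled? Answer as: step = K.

step = 4

Re-executing:
[1] T1.load  rd  (counter 4, T1.r 4)
[2] T0.load  rd  (counter 4, T0.r 4)
[3] T0.cas  hit  (counter 5, T0.r 4)
[4] T1.cas  miss  (counter 5, T1.r 4)
[5] T0.load  rd  (counter 5, T0.r 5)
[6] T0.cas  hit  (counter 6, T0.r 5)
[7] T1.load  rd  (counter 6, T1.r 6)
[8] T1.cas  hit  (counter 7, T1.r 6)
[9] T0.load  rd  (counter 7, T0.r 7)
[10] T0.cas  hit  (counter 8, T0.r 7)
[11] T1.load  rd  (counter 8, T1.r 8)
[12] T1.cas  hit  (counter 9, T1.r 8)
[13] T0.load  rd  (counter 9, T0.r 9)
[14] T0.cas  hit  (counter 10, T0.r 9)
[15] T0.load  rd  (counter 10, T0.r 10)
[16] T0.cas  hit  (counter 11, T0.r 10)
[17] T0.load  rd  (counter 11, T0.r 11)
[18] T0.cas  hit  (counter 12, T0.r 11)
Log disagrees first at step 4.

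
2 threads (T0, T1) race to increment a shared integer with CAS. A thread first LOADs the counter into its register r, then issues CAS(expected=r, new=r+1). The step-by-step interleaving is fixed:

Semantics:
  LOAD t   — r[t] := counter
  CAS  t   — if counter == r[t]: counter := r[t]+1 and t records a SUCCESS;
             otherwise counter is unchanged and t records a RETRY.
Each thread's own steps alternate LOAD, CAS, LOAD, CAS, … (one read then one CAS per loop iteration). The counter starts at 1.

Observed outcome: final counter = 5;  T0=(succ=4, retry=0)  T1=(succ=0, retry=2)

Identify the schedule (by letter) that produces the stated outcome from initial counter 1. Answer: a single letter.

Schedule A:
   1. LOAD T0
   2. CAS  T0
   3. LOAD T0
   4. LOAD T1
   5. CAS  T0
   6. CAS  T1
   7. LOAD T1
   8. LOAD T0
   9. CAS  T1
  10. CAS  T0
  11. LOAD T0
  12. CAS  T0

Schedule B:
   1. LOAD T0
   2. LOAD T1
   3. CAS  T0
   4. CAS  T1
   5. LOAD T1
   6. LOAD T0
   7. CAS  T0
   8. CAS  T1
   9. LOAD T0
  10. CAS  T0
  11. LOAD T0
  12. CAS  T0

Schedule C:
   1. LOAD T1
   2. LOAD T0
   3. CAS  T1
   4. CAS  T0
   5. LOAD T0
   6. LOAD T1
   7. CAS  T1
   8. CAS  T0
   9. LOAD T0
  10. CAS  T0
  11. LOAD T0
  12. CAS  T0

B

Run B:
step 1: T0 LOAD ⇒ load; ctr=1 reg=1
step 2: T1 LOAD ⇒ load; ctr=1 reg=1
step 3: T0 CAS ⇒ ok; ctr=2 reg=1
step 4: T1 CAS ⇒ retry; ctr=2 reg=1
step 5: T1 LOAD ⇒ load; ctr=2 reg=2
step 6: T0 LOAD ⇒ load; ctr=2 reg=2
step 7: T0 CAS ⇒ ok; ctr=3 reg=2
step 8: T1 CAS ⇒ retry; ctr=3 reg=2
step 9: T0 LOAD ⇒ load; ctr=3 reg=3
step 10: T0 CAS ⇒ ok; ctr=4 reg=3
step 11: T0 LOAD ⇒ load; ctr=4 reg=4
step 12: T0 CAS ⇒ ok; ctr=5 reg=4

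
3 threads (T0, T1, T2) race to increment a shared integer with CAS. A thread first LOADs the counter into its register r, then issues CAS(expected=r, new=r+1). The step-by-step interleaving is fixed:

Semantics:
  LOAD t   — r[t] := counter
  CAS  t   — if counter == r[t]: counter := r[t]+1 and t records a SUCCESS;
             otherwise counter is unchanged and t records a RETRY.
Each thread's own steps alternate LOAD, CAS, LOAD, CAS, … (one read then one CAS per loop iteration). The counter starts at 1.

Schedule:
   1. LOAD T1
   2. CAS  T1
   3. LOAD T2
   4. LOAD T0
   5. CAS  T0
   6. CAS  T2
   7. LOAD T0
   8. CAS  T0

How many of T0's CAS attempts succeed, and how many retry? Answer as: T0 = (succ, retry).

1. LOAD T1 → mem=1 r[T1]=1 [LOAD]
2. CAS T1 → mem=2 r[T1]=1 [OK]
3. LOAD T2 → mem=2 r[T2]=2 [LOAD]
4. LOAD T0 → mem=2 r[T0]=2 [LOAD]
5. CAS T0 → mem=3 r[T0]=2 [OK]
6. CAS T2 → mem=3 r[T2]=2 [RETRY]
7. LOAD T0 → mem=3 r[T0]=3 [LOAD]
8. CAS T0 → mem=4 r[T0]=3 [OK]

T0 = (2, 0)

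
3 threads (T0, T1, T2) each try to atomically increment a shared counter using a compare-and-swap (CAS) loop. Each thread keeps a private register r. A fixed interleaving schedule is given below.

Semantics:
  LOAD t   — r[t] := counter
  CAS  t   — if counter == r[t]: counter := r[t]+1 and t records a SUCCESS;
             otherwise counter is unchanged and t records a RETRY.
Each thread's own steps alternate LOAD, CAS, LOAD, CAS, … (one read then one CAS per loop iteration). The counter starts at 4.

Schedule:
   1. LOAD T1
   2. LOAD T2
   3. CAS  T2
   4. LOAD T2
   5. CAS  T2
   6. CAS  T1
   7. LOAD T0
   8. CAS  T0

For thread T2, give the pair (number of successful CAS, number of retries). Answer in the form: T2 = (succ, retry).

step 1: T1 LOAD ⇒ load; ctr=4 reg=4
step 2: T2 LOAD ⇒ load; ctr=4 reg=4
step 3: T2 CAS ⇒ ok; ctr=5 reg=4
step 4: T2 LOAD ⇒ load; ctr=5 reg=5
step 5: T2 CAS ⇒ ok; ctr=6 reg=5
step 6: T1 CAS ⇒ retry; ctr=6 reg=4
step 7: T0 LOAD ⇒ load; ctr=6 reg=6
step 8: T0 CAS ⇒ ok; ctr=7 reg=6

T2 = (2, 0)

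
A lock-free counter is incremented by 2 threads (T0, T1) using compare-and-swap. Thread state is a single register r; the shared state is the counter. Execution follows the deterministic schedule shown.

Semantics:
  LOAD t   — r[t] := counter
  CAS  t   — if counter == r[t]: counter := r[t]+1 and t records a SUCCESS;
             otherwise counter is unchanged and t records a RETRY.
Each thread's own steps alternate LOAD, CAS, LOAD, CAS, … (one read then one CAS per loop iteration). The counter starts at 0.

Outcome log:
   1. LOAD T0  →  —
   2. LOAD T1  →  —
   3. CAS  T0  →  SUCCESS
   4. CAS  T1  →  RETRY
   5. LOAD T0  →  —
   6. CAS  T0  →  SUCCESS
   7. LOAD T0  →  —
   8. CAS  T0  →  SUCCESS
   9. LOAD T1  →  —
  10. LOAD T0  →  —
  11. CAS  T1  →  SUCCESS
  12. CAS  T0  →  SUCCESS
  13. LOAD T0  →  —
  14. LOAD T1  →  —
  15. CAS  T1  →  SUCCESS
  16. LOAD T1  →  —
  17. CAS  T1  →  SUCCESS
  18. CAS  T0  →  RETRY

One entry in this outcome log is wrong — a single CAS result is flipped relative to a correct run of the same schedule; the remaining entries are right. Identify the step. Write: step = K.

step = 12

Correct run:
#1 T0 reads 0
#2 T1 reads 0
#3 T0 CAS(0→1) writes; counter now 1
#4 T1 CAS(0→1) fails; counter now 1
#5 T0 reads 1
#6 T0 CAS(1→2) writes; counter now 2
#7 T0 reads 2
#8 T0 CAS(2→3) writes; counter now 3
#9 T1 reads 3
#10 T0 reads 3
#11 T1 CAS(3→4) writes; counter now 4
#12 T0 CAS(3→4) fails; counter now 4
#13 T0 reads 4
#14 T1 reads 4
#15 T1 CAS(4→5) writes; counter now 5
#16 T1 reads 5
#17 T1 CAS(5→6) writes; counter now 6
#18 T0 CAS(4→5) fails; counter now 6
Log disagrees first at step 12.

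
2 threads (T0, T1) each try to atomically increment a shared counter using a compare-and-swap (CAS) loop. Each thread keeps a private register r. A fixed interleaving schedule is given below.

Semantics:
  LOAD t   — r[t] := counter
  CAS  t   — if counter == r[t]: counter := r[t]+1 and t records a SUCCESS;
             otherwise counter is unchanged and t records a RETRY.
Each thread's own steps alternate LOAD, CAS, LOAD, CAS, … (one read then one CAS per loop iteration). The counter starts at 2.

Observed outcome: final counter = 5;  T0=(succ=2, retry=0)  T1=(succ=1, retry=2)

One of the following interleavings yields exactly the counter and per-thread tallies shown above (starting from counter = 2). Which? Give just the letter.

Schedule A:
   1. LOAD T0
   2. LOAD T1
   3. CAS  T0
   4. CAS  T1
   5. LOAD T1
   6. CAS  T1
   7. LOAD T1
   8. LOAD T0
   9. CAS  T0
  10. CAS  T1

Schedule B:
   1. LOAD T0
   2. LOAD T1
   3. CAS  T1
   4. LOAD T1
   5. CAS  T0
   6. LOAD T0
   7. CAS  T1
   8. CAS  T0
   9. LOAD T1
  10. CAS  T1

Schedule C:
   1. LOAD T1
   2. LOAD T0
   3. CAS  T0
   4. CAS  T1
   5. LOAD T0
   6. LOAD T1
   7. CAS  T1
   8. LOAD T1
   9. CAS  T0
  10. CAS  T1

A

Tracing schedule A:
[1] T0.load  rd  (counter 2, T0.r 2)
[2] T1.load  rd  (counter 2, T1.r 2)
[3] T0.cas  hit  (counter 3, T0.r 2)
[4] T1.cas  miss  (counter 3, T1.r 2)
[5] T1.load  rd  (counter 3, T1.r 3)
[6] T1.cas  hit  (counter 4, T1.r 3)
[7] T1.load  rd  (counter 4, T1.r 4)
[8] T0.load  rd  (counter 4, T0.r 4)
[9] T0.cas  hit  (counter 5, T0.r 4)
[10] T1.cas  miss  (counter 5, T1.r 4)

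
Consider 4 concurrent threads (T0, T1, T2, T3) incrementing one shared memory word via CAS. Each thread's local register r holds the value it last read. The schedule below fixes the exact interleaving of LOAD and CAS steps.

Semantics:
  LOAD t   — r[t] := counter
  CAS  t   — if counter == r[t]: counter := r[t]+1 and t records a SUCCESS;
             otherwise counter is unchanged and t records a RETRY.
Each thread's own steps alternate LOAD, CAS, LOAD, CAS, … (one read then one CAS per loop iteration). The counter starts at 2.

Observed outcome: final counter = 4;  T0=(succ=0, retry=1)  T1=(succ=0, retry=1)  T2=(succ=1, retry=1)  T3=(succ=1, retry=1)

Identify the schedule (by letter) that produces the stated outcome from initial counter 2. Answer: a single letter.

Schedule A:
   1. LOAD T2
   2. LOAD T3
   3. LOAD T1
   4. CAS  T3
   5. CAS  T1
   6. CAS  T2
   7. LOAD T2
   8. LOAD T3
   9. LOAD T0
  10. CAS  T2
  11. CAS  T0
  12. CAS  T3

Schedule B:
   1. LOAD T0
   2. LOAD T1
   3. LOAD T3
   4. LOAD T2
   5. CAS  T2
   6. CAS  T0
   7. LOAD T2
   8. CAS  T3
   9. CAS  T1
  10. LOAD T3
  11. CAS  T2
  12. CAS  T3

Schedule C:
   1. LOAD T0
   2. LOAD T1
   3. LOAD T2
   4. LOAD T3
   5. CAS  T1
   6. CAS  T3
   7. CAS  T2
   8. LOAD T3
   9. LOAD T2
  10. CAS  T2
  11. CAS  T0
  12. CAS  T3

Run A:
1. LOAD T2 → mem=2 r[T2]=2 [LOAD]
2. LOAD T3 → mem=2 r[T3]=2 [LOAD]
3. LOAD T1 → mem=2 r[T1]=2 [LOAD]
4. CAS T3 → mem=3 r[T3]=2 [OK]
5. CAS T1 → mem=3 r[T1]=2 [RETRY]
6. CAS T2 → mem=3 r[T2]=2 [RETRY]
7. LOAD T2 → mem=3 r[T2]=3 [LOAD]
8. LOAD T3 → mem=3 r[T3]=3 [LOAD]
9. LOAD T0 → mem=3 r[T0]=3 [LOAD]
10. CAS T2 → mem=4 r[T2]=3 [OK]
11. CAS T0 → mem=4 r[T0]=3 [RETRY]
12. CAS T3 → mem=4 r[T3]=3 [RETRY]

A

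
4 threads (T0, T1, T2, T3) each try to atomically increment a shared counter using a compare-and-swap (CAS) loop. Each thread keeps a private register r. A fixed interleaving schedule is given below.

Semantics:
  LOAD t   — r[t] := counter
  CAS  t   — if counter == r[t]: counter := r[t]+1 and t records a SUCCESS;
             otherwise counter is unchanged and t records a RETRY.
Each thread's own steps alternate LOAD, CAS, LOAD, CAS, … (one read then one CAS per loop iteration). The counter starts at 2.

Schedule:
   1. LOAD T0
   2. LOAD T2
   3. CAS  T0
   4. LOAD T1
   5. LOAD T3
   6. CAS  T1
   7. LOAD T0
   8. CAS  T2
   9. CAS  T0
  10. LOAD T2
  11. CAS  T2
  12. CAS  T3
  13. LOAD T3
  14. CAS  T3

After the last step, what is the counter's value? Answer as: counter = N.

1. LOAD T0 → mem=2 r[T0]=2 [LOAD]
2. LOAD T2 → mem=2 r[T2]=2 [LOAD]
3. CAS T0 → mem=3 r[T0]=2 [OK]
4. LOAD T1 → mem=3 r[T1]=3 [LOAD]
5. LOAD T3 → mem=3 r[T3]=3 [LOAD]
6. CAS T1 → mem=4 r[T1]=3 [OK]
7. LOAD T0 → mem=4 r[T0]=4 [LOAD]
8. CAS T2 → mem=4 r[T2]=2 [RETRY]
9. CAS T0 → mem=5 r[T0]=4 [OK]
10. LOAD T2 → mem=5 r[T2]=5 [LOAD]
11. CAS T2 → mem=6 r[T2]=5 [OK]
12. CAS T3 → mem=6 r[T3]=3 [RETRY]
13. LOAD T3 → mem=6 r[T3]=6 [LOAD]
14. CAS T3 → mem=7 r[T3]=6 [OK]

counter = 7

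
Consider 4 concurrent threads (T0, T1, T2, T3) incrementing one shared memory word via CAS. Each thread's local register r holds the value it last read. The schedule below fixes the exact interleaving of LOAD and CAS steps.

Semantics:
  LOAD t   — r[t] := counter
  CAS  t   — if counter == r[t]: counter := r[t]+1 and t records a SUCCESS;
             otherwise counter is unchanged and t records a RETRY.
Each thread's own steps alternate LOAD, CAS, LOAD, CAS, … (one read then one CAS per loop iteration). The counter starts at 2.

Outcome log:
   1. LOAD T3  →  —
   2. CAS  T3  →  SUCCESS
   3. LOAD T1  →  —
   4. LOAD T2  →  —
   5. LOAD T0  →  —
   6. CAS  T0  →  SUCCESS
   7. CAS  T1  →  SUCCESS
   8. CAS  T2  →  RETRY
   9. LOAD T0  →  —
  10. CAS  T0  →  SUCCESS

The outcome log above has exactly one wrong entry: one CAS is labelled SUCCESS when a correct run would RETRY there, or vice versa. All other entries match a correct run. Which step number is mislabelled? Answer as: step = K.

Correct run:
   1) LOAD T3:  M=2  r_T3=2
   2) CAS  T3:  M=3  r_T3=2 ✓
   3) LOAD T1:  M=3  r_T1=3
   4) LOAD T2:  M=3  r_T2=3
   5) LOAD T0:  M=3  r_T0=3
   6) CAS  T0:  M=4  r_T0=3 ✓
   7) CAS  T1:  M=4  r_T1=3 ✗
   8) CAS  T2:  M=4  r_T2=3 ✗
   9) LOAD T0:  M=4  r_T0=4
  10) CAS  T0:  M=5  r_T0=4 ✓
Mismatch at 7.

step = 7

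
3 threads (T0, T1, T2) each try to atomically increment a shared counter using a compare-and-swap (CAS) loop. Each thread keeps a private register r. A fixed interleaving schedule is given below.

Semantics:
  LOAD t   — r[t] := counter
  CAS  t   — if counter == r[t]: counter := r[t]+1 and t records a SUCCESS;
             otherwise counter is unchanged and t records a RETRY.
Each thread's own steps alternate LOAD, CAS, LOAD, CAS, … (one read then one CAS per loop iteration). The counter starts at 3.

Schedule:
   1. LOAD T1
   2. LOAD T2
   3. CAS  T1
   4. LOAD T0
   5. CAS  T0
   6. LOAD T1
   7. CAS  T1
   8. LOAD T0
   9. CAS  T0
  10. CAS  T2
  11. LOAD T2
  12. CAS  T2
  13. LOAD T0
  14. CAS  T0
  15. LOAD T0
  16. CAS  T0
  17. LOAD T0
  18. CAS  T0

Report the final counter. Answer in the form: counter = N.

step 1: T1 LOAD ⇒ load; ctr=3 reg=3
step 2: T2 LOAD ⇒ load; ctr=3 reg=3
step 3: T1 CAS ⇒ ok; ctr=4 reg=3
step 4: T0 LOAD ⇒ load; ctr=4 reg=4
step 5: T0 CAS ⇒ ok; ctr=5 reg=4
step 6: T1 LOAD ⇒ load; ctr=5 reg=5
step 7: T1 CAS ⇒ ok; ctr=6 reg=5
step 8: T0 LOAD ⇒ load; ctr=6 reg=6
step 9: T0 CAS ⇒ ok; ctr=7 reg=6
step 10: T2 CAS ⇒ retry; ctr=7 reg=3
step 11: T2 LOAD ⇒ load; ctr=7 reg=7
step 12: T2 CAS ⇒ ok; ctr=8 reg=7
step 13: T0 LOAD ⇒ load; ctr=8 reg=8
step 14: T0 CAS ⇒ ok; ctr=9 reg=8
step 15: T0 LOAD ⇒ load; ctr=9 reg=9
step 16: T0 CAS ⇒ ok; ctr=10 reg=9
step 17: T0 LOAD ⇒ load; ctr=10 reg=10
step 18: T0 CAS ⇒ ok; ctr=11 reg=10

counter = 11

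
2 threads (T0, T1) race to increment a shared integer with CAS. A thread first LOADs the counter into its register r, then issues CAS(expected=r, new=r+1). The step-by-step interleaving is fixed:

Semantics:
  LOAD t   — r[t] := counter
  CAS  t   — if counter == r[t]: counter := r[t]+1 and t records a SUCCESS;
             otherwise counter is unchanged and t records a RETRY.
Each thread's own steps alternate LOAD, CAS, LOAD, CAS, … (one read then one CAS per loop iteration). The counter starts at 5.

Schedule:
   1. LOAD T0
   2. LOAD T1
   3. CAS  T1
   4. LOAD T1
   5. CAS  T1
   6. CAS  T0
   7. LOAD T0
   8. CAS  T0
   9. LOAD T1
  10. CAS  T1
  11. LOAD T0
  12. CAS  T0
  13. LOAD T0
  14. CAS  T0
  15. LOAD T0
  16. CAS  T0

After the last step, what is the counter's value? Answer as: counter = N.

counter = 12

T0 LOAD — after: cnt=5, r=5 — load
T1 LOAD — after: cnt=5, r=5 — load
T1 CAS — after: cnt=6, r=5 — ok
T1 LOAD — after: cnt=6, r=6 — load
T1 CAS — after: cnt=7, r=6 — ok
T0 CAS — after: cnt=7, r=5 — retry
T0 LOAD — after: cnt=7, r=7 — load
T0 CAS — after: cnt=8, r=7 — ok
T1 LOAD — after: cnt=8, r=8 — load
T1 CAS — after: cnt=9, r=8 — ok
T0 LOAD — after: cnt=9, r=9 — load
T0 CAS — after: cnt=10, r=9 — ok
T0 LOAD — after: cnt=10, r=10 — load
T0 CAS — after: cnt=11, r=10 — ok
T0 LOAD — after: cnt=11, r=11 — load
T0 CAS — after: cnt=12, r=11 — ok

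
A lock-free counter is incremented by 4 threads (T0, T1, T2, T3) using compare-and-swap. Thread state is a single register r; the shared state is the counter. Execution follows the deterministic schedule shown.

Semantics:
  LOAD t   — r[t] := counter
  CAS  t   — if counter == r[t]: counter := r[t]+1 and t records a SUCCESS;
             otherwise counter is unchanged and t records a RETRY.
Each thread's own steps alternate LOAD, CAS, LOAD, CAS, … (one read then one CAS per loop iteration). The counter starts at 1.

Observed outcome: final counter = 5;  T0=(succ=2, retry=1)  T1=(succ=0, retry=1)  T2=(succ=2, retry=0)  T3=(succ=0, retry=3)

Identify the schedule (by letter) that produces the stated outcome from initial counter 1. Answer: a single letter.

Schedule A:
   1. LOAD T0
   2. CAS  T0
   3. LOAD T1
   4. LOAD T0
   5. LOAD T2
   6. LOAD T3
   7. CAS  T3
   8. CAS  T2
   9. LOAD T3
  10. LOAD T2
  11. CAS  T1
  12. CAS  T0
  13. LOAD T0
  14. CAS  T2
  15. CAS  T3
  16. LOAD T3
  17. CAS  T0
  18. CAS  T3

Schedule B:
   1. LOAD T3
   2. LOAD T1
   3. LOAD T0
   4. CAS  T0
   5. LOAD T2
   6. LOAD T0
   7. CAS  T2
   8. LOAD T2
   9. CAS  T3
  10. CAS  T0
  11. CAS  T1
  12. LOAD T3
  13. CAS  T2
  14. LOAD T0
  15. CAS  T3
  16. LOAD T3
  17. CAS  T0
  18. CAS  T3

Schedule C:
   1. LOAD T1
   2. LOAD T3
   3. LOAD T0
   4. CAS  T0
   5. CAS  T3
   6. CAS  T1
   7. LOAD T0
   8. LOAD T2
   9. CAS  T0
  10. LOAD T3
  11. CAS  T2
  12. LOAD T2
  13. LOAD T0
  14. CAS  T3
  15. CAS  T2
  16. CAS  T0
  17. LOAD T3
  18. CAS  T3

B

Tracing schedule B:
T3 LOAD — after: cnt=1, r=1 — load
T1 LOAD — after: cnt=1, r=1 — load
T0 LOAD — after: cnt=1, r=1 — load
T0 CAS — after: cnt=2, r=1 — ok
T2 LOAD — after: cnt=2, r=2 — load
T0 LOAD — after: cnt=2, r=2 — load
T2 CAS — after: cnt=3, r=2 — ok
T2 LOAD — after: cnt=3, r=3 — load
T3 CAS — after: cnt=3, r=1 — retry
T0 CAS — after: cnt=3, r=2 — retry
T1 CAS — after: cnt=3, r=1 — retry
T3 LOAD — after: cnt=3, r=3 — load
T2 CAS — after: cnt=4, r=3 — ok
T0 LOAD — after: cnt=4, r=4 — load
T3 CAS — after: cnt=4, r=3 — retry
T3 LOAD — after: cnt=4, r=4 — load
T0 CAS — after: cnt=5, r=4 — ok
T3 CAS — after: cnt=5, r=4 — retry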